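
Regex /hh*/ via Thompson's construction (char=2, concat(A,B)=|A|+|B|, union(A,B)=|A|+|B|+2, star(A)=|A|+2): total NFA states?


Syntax tree has 2 char leaf(s), 0 union(s), 1 star(s)
chars contribute 2×2 = 4; each union adds +2; each star adds +2
Total: 4 + 0 + 2 = 6 states


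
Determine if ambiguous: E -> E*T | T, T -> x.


precedence layered via separate nonterminal T: deterministic
Unambiguous


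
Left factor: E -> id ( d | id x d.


Common prefix: 'id'
Factored: E -> id E', E' -> ( d | x d


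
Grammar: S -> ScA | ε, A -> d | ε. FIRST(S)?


Per alternative of S: FIRST(ScA) = {c}; FIRST(ε) = {ε}
FIRST(S) = {c, ε}


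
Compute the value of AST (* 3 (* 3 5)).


Evaluate inner: (* 3 5) = 15
Evaluate root: (* 3 15) = 45
Result: 45


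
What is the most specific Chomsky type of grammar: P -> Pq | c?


Left-linear: every RHS is a terminal or one nonterminal followed by a terminal
Classification: Type 3 (Regular)


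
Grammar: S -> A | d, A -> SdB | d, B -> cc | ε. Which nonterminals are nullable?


A nonterminal is nullable iff some alternative derives ε (directly, or every symbol in it is nullable)
Nullable: {B}


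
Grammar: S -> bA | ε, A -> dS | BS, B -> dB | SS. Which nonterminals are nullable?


A nonterminal is nullable iff some alternative derives ε (directly, or every symbol in it is nullable)
Nullable: {A, B, S}


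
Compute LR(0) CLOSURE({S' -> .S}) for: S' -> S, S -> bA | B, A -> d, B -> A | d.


Start: S' -> .S
For each item with dot before a nonterminal B, add B -> .γ for every B-production
Closure: [S' -> .S, S -> .bA, S -> .B, B -> .A, B -> .d, A -> .d]


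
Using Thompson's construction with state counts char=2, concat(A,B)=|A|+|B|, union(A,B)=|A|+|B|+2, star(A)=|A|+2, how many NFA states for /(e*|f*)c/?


Syntax tree has 3 char leaf(s), 1 union(s), 2 star(s)
chars contribute 3×2 = 6; each union adds +2; each star adds +2
Total: 6 + 2 + 4 = 12 states


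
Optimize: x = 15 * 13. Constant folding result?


15 * 13 = 195 at compile time
Optimized: x = 195


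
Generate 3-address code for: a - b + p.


Break into single-operator statements:
t1 = a - b
t2 = t1 + p


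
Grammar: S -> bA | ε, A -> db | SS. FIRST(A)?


Per alternative of A: FIRST(db) = {d}; FIRST(SS) = {b, ε}
FIRST(A) = {b, d, ε}


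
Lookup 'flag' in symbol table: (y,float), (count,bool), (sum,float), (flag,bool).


Lookup 'flag' → type bool


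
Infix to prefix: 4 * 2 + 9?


left-to-right (same/higher precedence on left): tree is (+ (* 4 2) 9)
Prefix: + * 4 2 9


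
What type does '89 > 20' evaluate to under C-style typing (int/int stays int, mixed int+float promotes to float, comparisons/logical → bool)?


Operand types: int > int
Rule: comparison yields bool
Result type: bool


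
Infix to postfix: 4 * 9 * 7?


Left to right (same or higher precedence on left)
Postfix: 4 9 * 7 *


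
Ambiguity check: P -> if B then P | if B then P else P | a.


dangling else: 'if B then if B then a else a' parses two ways
Ambiguous


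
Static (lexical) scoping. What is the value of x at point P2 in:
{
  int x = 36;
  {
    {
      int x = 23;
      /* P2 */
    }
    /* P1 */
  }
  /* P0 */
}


x declared in the same block as P2
x = 23


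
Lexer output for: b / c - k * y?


Scan left to right, longest-match per lexeme
Tokens: ID(b), OP(/), ID(c), OP(-), ID(k), OP(*), ID(y)


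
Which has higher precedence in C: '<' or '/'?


'/' is multiplicative (level 10); '<' is relational (level 7)
Higher level binds tighter
'/' has higher precedence than '<'


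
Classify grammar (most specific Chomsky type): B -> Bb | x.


Left-linear: every RHS is a terminal or one nonterminal followed by a terminal
Classification: Type 3 (Regular)


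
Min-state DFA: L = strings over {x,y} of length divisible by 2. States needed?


Track length mod 2: states 0..1, accept at 0
Minimal DFA: 2 states


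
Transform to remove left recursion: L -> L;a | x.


Left-recursive alternatives: L;a; non-recursive: x
Introduce L': L -> xL', L' -> ;aL' | ε


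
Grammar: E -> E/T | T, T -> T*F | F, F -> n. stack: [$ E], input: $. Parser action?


start symbol E on stack, input exhausted
Action: accept


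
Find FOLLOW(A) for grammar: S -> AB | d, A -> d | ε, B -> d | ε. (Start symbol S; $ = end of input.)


$ ∈ FOLLOW(S). For each A -> αBβ: add FIRST(β)\{ε} to FOLLOW(B); if β nullable, add FOLLOW(A).
FOLLOW(A) = {$, d}


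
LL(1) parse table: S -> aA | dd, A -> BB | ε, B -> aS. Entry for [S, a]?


For [S, a]: 'a' ∈ FIRST(aA)
Entry: S -> aA


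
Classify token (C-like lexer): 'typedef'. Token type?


Pattern: reserved word
Type: KEYWORD


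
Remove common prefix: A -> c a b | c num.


Common prefix: 'c'
Factored: A -> c A', A' -> a b | num


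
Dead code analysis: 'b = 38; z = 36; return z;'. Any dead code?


b is assigned but never read
Dead: 'b = 38'


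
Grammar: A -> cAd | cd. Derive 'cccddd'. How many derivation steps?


Derivation: A => cAd => ccAdd => cccddd
Steps: 3


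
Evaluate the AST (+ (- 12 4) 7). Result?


Evaluate inner: (- 12 4) = 8
Evaluate root: (+ 8 7) = 15
Result: 15


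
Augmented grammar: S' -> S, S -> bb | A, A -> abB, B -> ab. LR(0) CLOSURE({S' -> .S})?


Start: S' -> .S
For each item with dot before a nonterminal B, add B -> .γ for every B-production
Closure: [S' -> .S, S -> .bb, S -> .A, A -> .abB]


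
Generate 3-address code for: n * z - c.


Break into single-operator statements:
t1 = n * z
t2 = t1 - c


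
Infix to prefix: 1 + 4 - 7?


left-to-right (same/higher precedence on left): tree is (- (+ 1 4) 7)
Prefix: - + 1 4 7


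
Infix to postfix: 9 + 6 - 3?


Left to right (same or higher precedence on left)
Postfix: 9 6 + 3 -


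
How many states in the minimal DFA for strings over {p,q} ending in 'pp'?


Track the longest suffix of input matching a prefix of 'pp': 3 classes (prefixes of length 0..2)
Minimal DFA: 3 states


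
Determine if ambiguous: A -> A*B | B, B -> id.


precedence layered via separate nonterminal B: deterministic
Unambiguous


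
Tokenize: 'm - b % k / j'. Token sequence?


Scan left to right, longest-match per lexeme
Tokens: ID(m), OP(-), ID(b), OP(%), ID(k), OP(/), ID(j)


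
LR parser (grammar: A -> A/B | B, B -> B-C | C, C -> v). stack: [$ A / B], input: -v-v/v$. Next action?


'-' can extend B; shift to build B -> B-C
Action: shift


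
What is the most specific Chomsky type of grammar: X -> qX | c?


Right-linear: every RHS is a terminal or a terminal followed by one nonterminal
Classification: Type 3 (Regular)


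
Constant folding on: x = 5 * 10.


5 * 10 = 50 at compile time
Optimized: x = 50


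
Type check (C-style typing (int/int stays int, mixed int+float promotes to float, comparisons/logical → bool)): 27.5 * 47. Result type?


Operand types: float * int
Rule: mixed int/float promotes to float; int/int stays int
Result type: float


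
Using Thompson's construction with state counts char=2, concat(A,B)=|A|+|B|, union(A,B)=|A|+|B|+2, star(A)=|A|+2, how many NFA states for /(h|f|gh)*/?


Syntax tree has 4 char leaf(s), 2 union(s), 1 star(s)
chars contribute 4×2 = 8; each union adds +2; each star adds +2
Total: 8 + 4 + 2 = 14 states


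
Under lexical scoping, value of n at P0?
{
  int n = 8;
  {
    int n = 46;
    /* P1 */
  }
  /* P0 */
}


n declared in the same block as P0
n = 8


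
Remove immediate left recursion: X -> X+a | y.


Left-recursive alternatives: X+a; non-recursive: y
Introduce X': X -> yX', X' -> +aX' | ε


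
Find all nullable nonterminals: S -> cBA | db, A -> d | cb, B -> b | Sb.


A nonterminal is nullable iff some alternative derives ε (directly, or every symbol in it is nullable)
Nullable: {}


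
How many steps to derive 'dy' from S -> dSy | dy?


Derivation: S => dy
Steps: 1


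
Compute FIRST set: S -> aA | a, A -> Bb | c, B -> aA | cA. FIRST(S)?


Per alternative of S: FIRST(aA) = {a}; FIRST(a) = {a}
FIRST(S) = {a}


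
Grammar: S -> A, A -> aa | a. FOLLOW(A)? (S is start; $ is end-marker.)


$ ∈ FOLLOW(S). For each A -> αBβ: add FIRST(β)\{ε} to FOLLOW(B); if β nullable, add FOLLOW(A).
FOLLOW(A) = {$}


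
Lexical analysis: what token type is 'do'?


Pattern: reserved word
Type: KEYWORD


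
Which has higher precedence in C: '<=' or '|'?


'<=' is relational (level 7); '|' is bitwise OR (level 3)
Higher level binds tighter
'<=' has higher precedence than '|'


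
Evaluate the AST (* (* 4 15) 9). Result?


Evaluate inner: (* 4 15) = 60
Evaluate root: (* 60 9) = 540
Result: 540


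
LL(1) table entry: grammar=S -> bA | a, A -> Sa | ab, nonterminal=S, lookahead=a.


For [S, a]: 'a' ∈ FIRST(a)
Entry: S -> a


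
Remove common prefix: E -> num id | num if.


Common prefix: 'num'
Factored: E -> num E', E' -> id | if


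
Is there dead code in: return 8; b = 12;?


statement follows a return and is unreachable
Dead: 'b = 12'


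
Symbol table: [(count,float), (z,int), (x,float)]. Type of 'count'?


Lookup 'count' → type float


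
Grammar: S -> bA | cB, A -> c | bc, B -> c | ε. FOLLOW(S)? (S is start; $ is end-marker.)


$ ∈ FOLLOW(S). For each A -> αBβ: add FIRST(β)\{ε} to FOLLOW(B); if β nullable, add FOLLOW(A).
FOLLOW(S) = {$}


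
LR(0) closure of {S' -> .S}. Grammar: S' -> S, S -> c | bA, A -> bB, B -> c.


Start: S' -> .S
For each item with dot before a nonterminal B, add B -> .γ for every B-production
Closure: [S' -> .S, S -> .c, S -> .bA]


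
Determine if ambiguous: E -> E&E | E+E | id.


'id&id+id' has two parse trees (no precedence encoded between & and +)
Ambiguous


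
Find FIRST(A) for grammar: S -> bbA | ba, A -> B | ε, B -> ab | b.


Per alternative of A: FIRST(B) = {a, b}; FIRST(ε) = {ε}
FIRST(A) = {a, b, ε}


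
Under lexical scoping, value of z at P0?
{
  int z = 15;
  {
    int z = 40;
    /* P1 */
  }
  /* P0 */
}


z declared in the same block as P0
z = 15


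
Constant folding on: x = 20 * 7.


20 * 7 = 140 at compile time
Optimized: x = 140


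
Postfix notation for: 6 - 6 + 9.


Left to right (same or higher precedence on left)
Postfix: 6 6 - 9 +


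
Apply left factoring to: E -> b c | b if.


Common prefix: 'b'
Factored: E -> b E', E' -> c | if


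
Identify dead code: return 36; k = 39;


statement follows a return and is unreachable
Dead: 'k = 39'


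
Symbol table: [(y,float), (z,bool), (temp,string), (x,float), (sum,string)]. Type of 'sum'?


Lookup 'sum' → type string


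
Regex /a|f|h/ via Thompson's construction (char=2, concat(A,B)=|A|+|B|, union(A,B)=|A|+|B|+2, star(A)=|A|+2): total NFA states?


Syntax tree has 3 char leaf(s), 2 union(s), 0 star(s)
chars contribute 3×2 = 6; each union adds +2; each star adds +2
Total: 6 + 4 + 0 = 10 states


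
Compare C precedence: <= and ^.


'<=' is relational (level 7); '^' is bitwise XOR (level 4)
Higher level binds tighter
'<=' has higher precedence than '^'


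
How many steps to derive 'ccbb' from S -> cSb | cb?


Derivation: S => cSb => ccbb
Steps: 2


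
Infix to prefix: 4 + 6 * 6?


'*' binds tighter: tree is (+ 4 (* 6 6))
Prefix: + 4 * 6 6


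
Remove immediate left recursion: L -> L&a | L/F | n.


Left-recursive alternatives: L&a, L/F; non-recursive: n
Introduce L': L -> nL', L' -> &aL' | /FL' | ε


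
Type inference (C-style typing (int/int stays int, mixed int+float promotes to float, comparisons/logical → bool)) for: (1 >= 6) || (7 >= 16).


Operand types: bool || bool
Rule: logical operators take bool operands and yield bool
Result type: bool


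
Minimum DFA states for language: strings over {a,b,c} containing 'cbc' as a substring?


KMP-style automaton: 3 progress states + 1 absorbing accept = 4
Minimal DFA: 4 states


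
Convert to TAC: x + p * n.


Break into single-operator statements:
t1 = p * n
t2 = x + t1


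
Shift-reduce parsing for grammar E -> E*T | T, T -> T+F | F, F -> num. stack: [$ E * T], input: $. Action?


handle 'E*T' on top; lookahead ∈ FOLLOW(E) = {*, $}
Action: reduce (E -> E*T)


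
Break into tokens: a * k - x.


Scan left to right, longest-match per lexeme
Tokens: ID(a), OP(*), ID(k), OP(-), ID(x)


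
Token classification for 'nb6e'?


Pattern: letter/underscore followed by alphanumerics, not a keyword
Type: IDENTIFIER


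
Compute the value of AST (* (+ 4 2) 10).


Evaluate inner: (+ 4 2) = 6
Evaluate root: (* 6 10) = 60
Result: 60


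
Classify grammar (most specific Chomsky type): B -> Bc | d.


Left-linear: every RHS is a terminal or one nonterminal followed by a terminal
Classification: Type 3 (Regular)


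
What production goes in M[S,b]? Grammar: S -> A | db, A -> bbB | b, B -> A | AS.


For [S, b]: 'b' ∈ FIRST(A)
Entry: S -> A


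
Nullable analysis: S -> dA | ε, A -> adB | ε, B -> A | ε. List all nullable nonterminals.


A nonterminal is nullable iff some alternative derives ε (directly, or every symbol in it is nullable)
Nullable: {A, B, S}


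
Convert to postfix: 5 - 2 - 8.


Left to right (same or higher precedence on left)
Postfix: 5 2 - 8 -


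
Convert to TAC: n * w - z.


Break into single-operator statements:
t1 = n * w
t2 = t1 - z


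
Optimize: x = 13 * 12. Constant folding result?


13 * 12 = 156 at compile time
Optimized: x = 156


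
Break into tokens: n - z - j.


Scan left to right, longest-match per lexeme
Tokens: ID(n), OP(-), ID(z), OP(-), ID(j)


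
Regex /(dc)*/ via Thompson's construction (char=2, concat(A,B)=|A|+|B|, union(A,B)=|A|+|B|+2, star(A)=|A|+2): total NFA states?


Syntax tree has 2 char leaf(s), 0 union(s), 1 star(s)
chars contribute 2×2 = 4; each union adds +2; each star adds +2
Total: 4 + 0 + 2 = 6 states


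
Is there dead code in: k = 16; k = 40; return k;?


first assignment to k is overwritten before any read
Dead: 'k = 16'


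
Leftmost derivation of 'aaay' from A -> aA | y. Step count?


Derivation: A => aA => aaA => aaaA => aaay
Steps: 4


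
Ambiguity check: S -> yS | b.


right-linear, alternatives start with distinct terminals 'y' vs 'b': unique leftmost derivation
Unambiguous


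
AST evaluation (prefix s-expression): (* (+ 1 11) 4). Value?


Evaluate inner: (+ 1 11) = 12
Evaluate root: (* 12 4) = 48
Result: 48


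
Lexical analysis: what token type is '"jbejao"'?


Pattern: double-quoted sequence
Type: STRING_LITERAL


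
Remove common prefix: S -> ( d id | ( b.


Common prefix: '('
Factored: S -> ( S', S' -> d id | b


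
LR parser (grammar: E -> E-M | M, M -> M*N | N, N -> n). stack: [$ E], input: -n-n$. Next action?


shift '-' to continue E -> E-M
Action: shift


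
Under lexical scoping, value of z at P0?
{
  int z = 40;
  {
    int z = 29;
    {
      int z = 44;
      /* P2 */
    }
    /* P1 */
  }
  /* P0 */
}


z declared in the same block as P0
z = 40


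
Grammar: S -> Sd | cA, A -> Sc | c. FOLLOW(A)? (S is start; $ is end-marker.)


$ ∈ FOLLOW(S). For each A -> αBβ: add FIRST(β)\{ε} to FOLLOW(B); if β nullable, add FOLLOW(A).
FOLLOW(A) = {$, c, d}


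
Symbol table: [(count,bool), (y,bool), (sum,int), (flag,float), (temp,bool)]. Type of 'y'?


Lookup 'y' → type bool


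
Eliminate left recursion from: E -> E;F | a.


Left-recursive alternatives: E;F; non-recursive: a
Introduce E': E -> aE', E' -> ;FE' | ε


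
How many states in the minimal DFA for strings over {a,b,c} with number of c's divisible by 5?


Track (count of c) mod 5: states 0..4, accept at 0
Minimal DFA: 5 states


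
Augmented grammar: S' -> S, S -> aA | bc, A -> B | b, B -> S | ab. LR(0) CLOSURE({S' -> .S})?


Start: S' -> .S
For each item with dot before a nonterminal B, add B -> .γ for every B-production
Closure: [S' -> .S, S -> .aA, S -> .bc]


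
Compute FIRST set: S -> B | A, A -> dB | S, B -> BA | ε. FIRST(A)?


Per alternative of A: FIRST(dB) = {d}; FIRST(S) = {d, ε}
FIRST(A) = {d, ε}


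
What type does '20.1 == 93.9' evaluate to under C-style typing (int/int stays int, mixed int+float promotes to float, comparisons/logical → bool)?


Operand types: float == float
Rule: comparison yields bool
Result type: bool


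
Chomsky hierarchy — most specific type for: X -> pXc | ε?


Single nonterminal LHS, but p^n c^n is not regular
Classification: Type 2 (Context-Free)


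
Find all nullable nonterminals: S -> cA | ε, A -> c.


A nonterminal is nullable iff some alternative derives ε (directly, or every symbol in it is nullable)
Nullable: {S}


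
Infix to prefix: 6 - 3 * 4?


'*' binds tighter: tree is (- 6 (* 3 4))
Prefix: - 6 * 3 4


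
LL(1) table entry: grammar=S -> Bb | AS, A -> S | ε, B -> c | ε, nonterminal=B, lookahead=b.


For [B, b]: ε is nullable and 'b' ∈ FOLLOW(B)
Entry: B -> ε


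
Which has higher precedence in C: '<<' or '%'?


'%' is multiplicative (level 10); '<<' is shift (level 8)
Higher level binds tighter
'%' has higher precedence than '<<'


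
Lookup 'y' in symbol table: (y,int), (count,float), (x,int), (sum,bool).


Lookup 'y' → type int


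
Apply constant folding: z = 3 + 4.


3 + 4 = 7 at compile time
Optimized: z = 7


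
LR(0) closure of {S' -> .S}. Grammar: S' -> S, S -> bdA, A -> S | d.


Start: S' -> .S
For each item with dot before a nonterminal B, add B -> .γ for every B-production
Closure: [S' -> .S, S -> .bdA]


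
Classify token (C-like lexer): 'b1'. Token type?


Pattern: letter/underscore followed by alphanumerics, not a keyword
Type: IDENTIFIER


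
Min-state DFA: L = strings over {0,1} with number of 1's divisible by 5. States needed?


Track (count of 1) mod 5: states 0..4, accept at 0
Minimal DFA: 5 states


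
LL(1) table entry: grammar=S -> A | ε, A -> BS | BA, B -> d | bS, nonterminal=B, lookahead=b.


For [B, b]: 'b' ∈ FIRST(bS)
Entry: B -> bS


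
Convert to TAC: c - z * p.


Break into single-operator statements:
t1 = z * p
t2 = c - t1


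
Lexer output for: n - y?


Scan left to right, longest-match per lexeme
Tokens: ID(n), OP(-), ID(y)


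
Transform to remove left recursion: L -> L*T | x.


Left-recursive alternatives: L*T; non-recursive: x
Introduce L': L -> xL', L' -> *TL' | ε


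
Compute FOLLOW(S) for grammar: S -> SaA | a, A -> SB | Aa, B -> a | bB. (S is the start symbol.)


$ ∈ FOLLOW(S). For each A -> αBβ: add FIRST(β)\{ε} to FOLLOW(B); if β nullable, add FOLLOW(A).
FOLLOW(S) = {$, a, b}


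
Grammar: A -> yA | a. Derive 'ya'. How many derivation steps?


Derivation: A => yA => ya
Steps: 2


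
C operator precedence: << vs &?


'<<' is shift (level 8); '&' is bitwise AND (level 5)
Higher level binds tighter
'<<' has higher precedence than '&'


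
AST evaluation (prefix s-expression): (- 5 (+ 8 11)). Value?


Evaluate inner: (+ 8 11) = 19
Evaluate root: (- 5 19) = -14
Result: -14


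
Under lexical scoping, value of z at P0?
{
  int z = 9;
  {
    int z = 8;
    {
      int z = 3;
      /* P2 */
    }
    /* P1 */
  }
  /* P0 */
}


z declared in the same block as P0
z = 9


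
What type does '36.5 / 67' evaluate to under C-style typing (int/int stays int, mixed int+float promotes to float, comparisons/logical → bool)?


Operand types: float / int
Rule: mixed int/float promotes to float; int/int stays int
Result type: float


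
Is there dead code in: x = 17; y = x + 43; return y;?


x is read by y's definition; y is returned
No dead code


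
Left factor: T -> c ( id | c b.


Common prefix: 'c'
Factored: T -> c T', T' -> ( id | b


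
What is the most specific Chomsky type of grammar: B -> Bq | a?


Left-linear: every RHS is a terminal or one nonterminal followed by a terminal
Classification: Type 3 (Regular)


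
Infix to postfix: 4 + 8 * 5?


* has higher precedence, evaluate 8*5 first
Postfix: 4 8 5 * +


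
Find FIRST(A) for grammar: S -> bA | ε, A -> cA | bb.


Per alternative of A: FIRST(cA) = {c}; FIRST(bb) = {b}
FIRST(A) = {b, c}


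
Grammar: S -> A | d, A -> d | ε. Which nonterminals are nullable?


A nonterminal is nullable iff some alternative derives ε (directly, or every symbol in it is nullable)
Nullable: {A, S}


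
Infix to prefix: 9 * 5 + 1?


left-to-right (same/higher precedence on left): tree is (+ (* 9 5) 1)
Prefix: + * 9 5 1


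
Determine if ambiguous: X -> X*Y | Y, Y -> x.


precedence layered via separate nonterminal Y: deterministic
Unambiguous


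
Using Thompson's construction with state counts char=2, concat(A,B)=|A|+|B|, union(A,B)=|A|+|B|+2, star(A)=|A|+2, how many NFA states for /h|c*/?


Syntax tree has 2 char leaf(s), 1 union(s), 1 star(s)
chars contribute 2×2 = 4; each union adds +2; each star adds +2
Total: 4 + 2 + 2 = 8 states


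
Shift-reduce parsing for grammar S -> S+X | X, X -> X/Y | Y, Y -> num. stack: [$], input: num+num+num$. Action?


no handle on stack; shift 'num'
Action: shift


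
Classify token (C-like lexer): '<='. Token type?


Pattern: operator symbol
Type: OPERATOR


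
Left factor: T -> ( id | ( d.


Common prefix: '('
Factored: T -> ( T', T' -> id | d


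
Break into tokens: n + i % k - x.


Scan left to right, longest-match per lexeme
Tokens: ID(n), OP(+), ID(i), OP(%), ID(k), OP(-), ID(x)


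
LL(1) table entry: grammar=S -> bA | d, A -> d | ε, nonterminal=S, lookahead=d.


For [S, d]: 'd' ∈ FIRST(d)
Entry: S -> d


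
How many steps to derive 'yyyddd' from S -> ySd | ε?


Derivation: S => ySd => yySdd => yyySddd => yyyddd
Steps: 4


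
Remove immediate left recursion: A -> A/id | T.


Left-recursive alternatives: A/id; non-recursive: T
Introduce A': A -> TA', A' -> /idA' | ε


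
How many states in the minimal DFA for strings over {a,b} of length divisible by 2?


Track length mod 2: states 0..1, accept at 0
Minimal DFA: 2 states


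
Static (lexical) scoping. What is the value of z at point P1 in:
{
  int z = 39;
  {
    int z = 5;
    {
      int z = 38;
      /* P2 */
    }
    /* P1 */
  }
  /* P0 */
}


z declared in the same block as P1
z = 5


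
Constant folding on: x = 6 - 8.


6 - 8 = -2 at compile time
Optimized: x = -2


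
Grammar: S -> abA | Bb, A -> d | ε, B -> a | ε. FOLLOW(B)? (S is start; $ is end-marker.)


$ ∈ FOLLOW(S). For each A -> αBβ: add FIRST(β)\{ε} to FOLLOW(B); if β nullable, add FOLLOW(A).
FOLLOW(B) = {b}


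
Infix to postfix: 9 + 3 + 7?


Left to right (same or higher precedence on left)
Postfix: 9 3 + 7 +


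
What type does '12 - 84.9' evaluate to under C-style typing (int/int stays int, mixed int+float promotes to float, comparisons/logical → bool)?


Operand types: int - float
Rule: mixed int/float promotes to float; int/int stays int
Result type: float


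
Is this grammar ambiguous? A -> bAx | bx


balanced b^n…x^n: each string has a unique parse
Unambiguous


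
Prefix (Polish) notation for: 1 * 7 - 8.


left-to-right (same/higher precedence on left): tree is (- (* 1 7) 8)
Prefix: - * 1 7 8


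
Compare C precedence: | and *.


'*' is multiplicative (level 10); '|' is bitwise OR (level 3)
Higher level binds tighter
'*' has higher precedence than '|'


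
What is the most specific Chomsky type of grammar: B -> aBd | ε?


Single nonterminal LHS, but a^n d^n is not regular
Classification: Type 2 (Context-Free)


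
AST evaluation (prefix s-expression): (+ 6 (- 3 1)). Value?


Evaluate inner: (- 3 1) = 2
Evaluate root: (+ 6 2) = 8
Result: 8


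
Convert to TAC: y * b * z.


Break into single-operator statements:
t1 = y * b
t2 = t1 * z


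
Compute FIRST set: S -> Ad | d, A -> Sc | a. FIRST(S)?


Per alternative of S: FIRST(Ad) = {a, d}; FIRST(d) = {d}
FIRST(S) = {a, d}


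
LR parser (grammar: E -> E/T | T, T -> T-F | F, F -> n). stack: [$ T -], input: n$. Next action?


no handle; shift 'n'
Action: shift


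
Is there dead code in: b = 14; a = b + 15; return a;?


b is read by a's definition; a is returned
No dead code


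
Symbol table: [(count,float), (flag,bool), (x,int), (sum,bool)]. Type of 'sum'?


Lookup 'sum' → type bool


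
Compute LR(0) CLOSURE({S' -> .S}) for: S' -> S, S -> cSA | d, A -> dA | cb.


Start: S' -> .S
For each item with dot before a nonterminal B, add B -> .γ for every B-production
Closure: [S' -> .S, S -> .cSA, S -> .d]


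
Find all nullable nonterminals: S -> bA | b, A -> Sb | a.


A nonterminal is nullable iff some alternative derives ε (directly, or every symbol in it is nullable)
Nullable: {}


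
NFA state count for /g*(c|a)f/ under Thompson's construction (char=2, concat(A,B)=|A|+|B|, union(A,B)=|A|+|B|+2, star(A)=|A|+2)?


Syntax tree has 4 char leaf(s), 1 union(s), 1 star(s)
chars contribute 4×2 = 8; each union adds +2; each star adds +2
Total: 8 + 2 + 2 = 12 states


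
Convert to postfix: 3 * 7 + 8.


Left to right (same or higher precedence on left)
Postfix: 3 7 * 8 +


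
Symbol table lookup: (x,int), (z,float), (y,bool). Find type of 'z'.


Lookup 'z' → type float


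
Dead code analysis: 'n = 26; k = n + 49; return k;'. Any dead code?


n is read by k's definition; k is returned
No dead code


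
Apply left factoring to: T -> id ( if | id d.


Common prefix: 'id'
Factored: T -> id T', T' -> ( if | d


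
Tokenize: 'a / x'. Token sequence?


Scan left to right, longest-match per lexeme
Tokens: ID(a), OP(/), ID(x)


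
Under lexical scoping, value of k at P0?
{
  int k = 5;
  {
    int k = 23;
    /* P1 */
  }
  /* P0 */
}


k declared in the same block as P0
k = 5


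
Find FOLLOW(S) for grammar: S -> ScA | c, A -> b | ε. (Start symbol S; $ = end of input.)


$ ∈ FOLLOW(S). For each A -> αBβ: add FIRST(β)\{ε} to FOLLOW(B); if β nullable, add FOLLOW(A).
FOLLOW(S) = {$, c}


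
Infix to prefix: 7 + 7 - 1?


left-to-right (same/higher precedence on left): tree is (- (+ 7 7) 1)
Prefix: - + 7 7 1


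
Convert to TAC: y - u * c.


Break into single-operator statements:
t1 = u * c
t2 = y - t1


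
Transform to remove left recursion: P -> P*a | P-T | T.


Left-recursive alternatives: P*a, P-T; non-recursive: T
Introduce P': P -> TP', P' -> *aP' | -TP' | ε


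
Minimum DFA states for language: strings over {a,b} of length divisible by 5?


Track length mod 5: states 0..4, accept at 0
Minimal DFA: 5 states


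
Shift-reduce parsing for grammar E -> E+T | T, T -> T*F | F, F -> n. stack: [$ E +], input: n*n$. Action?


no handle ('E+' is not any RHS); shift 'n'
Action: shift


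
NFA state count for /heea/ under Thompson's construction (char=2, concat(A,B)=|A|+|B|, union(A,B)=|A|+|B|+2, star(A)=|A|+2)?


Syntax tree has 4 char leaf(s), 0 union(s), 0 star(s)
chars contribute 4×2 = 8; each union adds +2; each star adds +2
Total: 8 + 0 + 0 = 8 states


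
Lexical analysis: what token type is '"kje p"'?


Pattern: double-quoted sequence
Type: STRING_LITERAL


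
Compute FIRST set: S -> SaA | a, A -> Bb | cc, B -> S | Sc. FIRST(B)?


Per alternative of B: FIRST(S) = {a}; FIRST(Sc) = {a}
FIRST(B) = {a}


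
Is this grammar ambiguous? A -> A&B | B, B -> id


precedence layered via separate nonterminal B: deterministic
Unambiguous


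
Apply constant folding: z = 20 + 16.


20 + 16 = 36 at compile time
Optimized: z = 36


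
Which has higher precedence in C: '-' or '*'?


'*' is multiplicative (level 10); '-' is additive (level 9)
Higher level binds tighter
'*' has higher precedence than '-'


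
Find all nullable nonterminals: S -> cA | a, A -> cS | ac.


A nonterminal is nullable iff some alternative derives ε (directly, or every symbol in it is nullable)
Nullable: {}


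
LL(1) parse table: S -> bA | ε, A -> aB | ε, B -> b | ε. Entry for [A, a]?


For [A, a]: 'a' ∈ FIRST(aB)
Entry: A -> aB


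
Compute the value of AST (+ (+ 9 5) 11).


Evaluate inner: (+ 9 5) = 14
Evaluate root: (+ 14 11) = 25
Result: 25


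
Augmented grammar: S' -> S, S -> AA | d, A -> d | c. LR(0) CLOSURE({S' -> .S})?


Start: S' -> .S
For each item with dot before a nonterminal B, add B -> .γ for every B-production
Closure: [S' -> .S, S -> .AA, S -> .d, A -> .d, A -> .c]


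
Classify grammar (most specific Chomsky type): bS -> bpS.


LHS has context (more than one symbol) and |LHS| ≤ |RHS|
Classification: Type 1 (Context-Sensitive)


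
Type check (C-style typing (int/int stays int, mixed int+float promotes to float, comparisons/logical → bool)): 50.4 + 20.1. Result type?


Operand types: float + float
Rule: mixed int/float promotes to float; int/int stays int
Result type: float


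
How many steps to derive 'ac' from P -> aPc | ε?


Derivation: P => aPc => ac
Steps: 2


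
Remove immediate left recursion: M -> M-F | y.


Left-recursive alternatives: M-F; non-recursive: y
Introduce M': M -> yM', M' -> -FM' | ε


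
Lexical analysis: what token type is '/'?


Pattern: operator symbol
Type: OPERATOR


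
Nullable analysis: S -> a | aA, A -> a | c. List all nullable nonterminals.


A nonterminal is nullable iff some alternative derives ε (directly, or every symbol in it is nullable)
Nullable: {}


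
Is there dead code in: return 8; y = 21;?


statement follows a return and is unreachable
Dead: 'y = 21'


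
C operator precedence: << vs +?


'+' is additive (level 9); '<<' is shift (level 8)
Higher level binds tighter
'+' has higher precedence than '<<'


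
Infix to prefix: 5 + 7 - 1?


left-to-right (same/higher precedence on left): tree is (- (+ 5 7) 1)
Prefix: - + 5 7 1


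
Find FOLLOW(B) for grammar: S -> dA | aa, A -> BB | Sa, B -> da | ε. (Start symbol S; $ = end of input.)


$ ∈ FOLLOW(S). For each A -> αBβ: add FIRST(β)\{ε} to FOLLOW(B); if β nullable, add FOLLOW(A).
FOLLOW(B) = {$, a, d}


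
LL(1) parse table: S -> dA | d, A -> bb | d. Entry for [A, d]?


For [A, d]: 'd' ∈ FIRST(d)
Entry: A -> d


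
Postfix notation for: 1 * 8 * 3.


Left to right (same or higher precedence on left)
Postfix: 1 8 * 3 *


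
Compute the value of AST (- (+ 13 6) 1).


Evaluate inner: (+ 13 6) = 19
Evaluate root: (- 19 1) = 18
Result: 18


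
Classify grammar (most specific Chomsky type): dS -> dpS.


LHS has context (more than one symbol) and |LHS| ≤ |RHS|
Classification: Type 1 (Context-Sensitive)


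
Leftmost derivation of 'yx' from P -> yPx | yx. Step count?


Derivation: P => yx
Steps: 1


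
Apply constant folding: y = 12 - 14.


12 - 14 = -2 at compile time
Optimized: y = -2


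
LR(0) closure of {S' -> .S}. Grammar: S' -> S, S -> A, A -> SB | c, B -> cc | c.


Start: S' -> .S
For each item with dot before a nonterminal B, add B -> .γ for every B-production
Closure: [S' -> .S, S -> .A, A -> .SB, A -> .c]


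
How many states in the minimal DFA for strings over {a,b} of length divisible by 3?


Track length mod 3: states 0..2, accept at 0
Minimal DFA: 3 states


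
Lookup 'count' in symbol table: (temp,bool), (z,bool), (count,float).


Lookup 'count' → type float


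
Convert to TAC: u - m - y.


Break into single-operator statements:
t1 = u - m
t2 = t1 - y


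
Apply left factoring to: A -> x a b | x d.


Common prefix: 'x'
Factored: A -> x A', A' -> a b | d


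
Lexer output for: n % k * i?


Scan left to right, longest-match per lexeme
Tokens: ID(n), OP(%), ID(k), OP(*), ID(i)


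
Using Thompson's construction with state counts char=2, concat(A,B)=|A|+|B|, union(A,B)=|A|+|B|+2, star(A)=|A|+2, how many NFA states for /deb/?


Syntax tree has 3 char leaf(s), 0 union(s), 0 star(s)
chars contribute 3×2 = 6; each union adds +2; each star adds +2
Total: 6 + 0 + 0 = 6 states


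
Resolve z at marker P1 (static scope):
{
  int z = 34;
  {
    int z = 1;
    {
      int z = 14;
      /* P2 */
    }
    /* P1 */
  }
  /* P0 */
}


z declared in the same block as P1
z = 1


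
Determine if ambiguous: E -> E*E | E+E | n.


'n*n+n' has two parse trees (no precedence encoded between * and +)
Ambiguous


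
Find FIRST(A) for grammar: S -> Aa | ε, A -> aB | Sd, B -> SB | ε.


Per alternative of A: FIRST(aB) = {a}; FIRST(Sd) = {a, d}
FIRST(A) = {a, d}


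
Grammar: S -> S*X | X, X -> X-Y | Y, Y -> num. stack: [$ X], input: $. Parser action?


lookahead ∉ {-} so X won't extend; reduce S -> X
Action: reduce (S -> X)


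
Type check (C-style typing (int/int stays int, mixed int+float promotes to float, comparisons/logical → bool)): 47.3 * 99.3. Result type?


Operand types: float * float
Rule: mixed int/float promotes to float; int/int stays int
Result type: float


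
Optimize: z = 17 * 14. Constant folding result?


17 * 14 = 238 at compile time
Optimized: z = 238


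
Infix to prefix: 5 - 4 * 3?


'*' binds tighter: tree is (- 5 (* 4 3))
Prefix: - 5 * 4 3


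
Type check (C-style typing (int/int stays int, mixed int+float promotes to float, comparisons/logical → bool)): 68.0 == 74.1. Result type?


Operand types: float == float
Rule: comparison yields bool
Result type: bool


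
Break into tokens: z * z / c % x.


Scan left to right, longest-match per lexeme
Tokens: ID(z), OP(*), ID(z), OP(/), ID(c), OP(%), ID(x)


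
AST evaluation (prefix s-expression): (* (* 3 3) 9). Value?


Evaluate inner: (* 3 3) = 9
Evaluate root: (* 9 9) = 81
Result: 81


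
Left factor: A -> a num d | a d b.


Common prefix: 'a'
Factored: A -> a A', A' -> num d | d b


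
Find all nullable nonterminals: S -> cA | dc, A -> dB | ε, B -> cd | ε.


A nonterminal is nullable iff some alternative derives ε (directly, or every symbol in it is nullable)
Nullable: {A, B}


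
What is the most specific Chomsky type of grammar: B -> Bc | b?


Left-linear: every RHS is a terminal or one nonterminal followed by a terminal
Classification: Type 3 (Regular)


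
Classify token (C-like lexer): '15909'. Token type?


Pattern: digits only
Type: INTEGER_LITERAL


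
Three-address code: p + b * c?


Break into single-operator statements:
t1 = b * c
t2 = p + t1


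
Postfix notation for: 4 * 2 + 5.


Left to right (same or higher precedence on left)
Postfix: 4 2 * 5 +


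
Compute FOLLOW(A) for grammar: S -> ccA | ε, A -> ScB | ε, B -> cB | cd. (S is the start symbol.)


$ ∈ FOLLOW(S). For each A -> αBβ: add FIRST(β)\{ε} to FOLLOW(B); if β nullable, add FOLLOW(A).
FOLLOW(A) = {$, c}


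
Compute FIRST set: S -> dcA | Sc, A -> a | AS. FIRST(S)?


Per alternative of S: FIRST(dcA) = {d}; FIRST(Sc) = {d}
FIRST(S) = {d}


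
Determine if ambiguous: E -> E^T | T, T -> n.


precedence layered via separate nonterminal T: deterministic
Unambiguous


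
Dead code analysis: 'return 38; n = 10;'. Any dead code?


statement follows a return and is unreachable
Dead: 'n = 10'


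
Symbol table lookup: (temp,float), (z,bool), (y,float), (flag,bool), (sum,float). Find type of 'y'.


Lookup 'y' → type float


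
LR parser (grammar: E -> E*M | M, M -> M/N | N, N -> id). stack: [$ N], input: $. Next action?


'N' (not preceded by M/) is the handle for M -> N
Action: reduce (M -> N)


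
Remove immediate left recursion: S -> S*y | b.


Left-recursive alternatives: S*y; non-recursive: b
Introduce S': S -> bS', S' -> *yS' | ε


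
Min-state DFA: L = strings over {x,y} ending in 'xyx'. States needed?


Track the longest suffix of input matching a prefix of 'xyx': 4 classes (prefixes of length 0..3)
Minimal DFA: 4 states


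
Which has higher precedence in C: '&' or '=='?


'==' is equality (level 6); '&' is bitwise AND (level 5)
Higher level binds tighter
'==' has higher precedence than '&'


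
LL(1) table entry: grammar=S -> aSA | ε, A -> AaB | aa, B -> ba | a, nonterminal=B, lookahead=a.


For [B, a]: 'a' ∈ FIRST(a)
Entry: B -> a


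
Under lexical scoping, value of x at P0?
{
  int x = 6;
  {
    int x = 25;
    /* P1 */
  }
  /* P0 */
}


x declared in the same block as P0
x = 6


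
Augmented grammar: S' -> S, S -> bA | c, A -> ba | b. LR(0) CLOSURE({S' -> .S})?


Start: S' -> .S
For each item with dot before a nonterminal B, add B -> .γ for every B-production
Closure: [S' -> .S, S -> .bA, S -> .c]


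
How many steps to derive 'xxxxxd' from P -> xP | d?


Derivation: P => xP => xxP => xxxP => xxxxP => xxxxxP => xxxxxd
Steps: 6


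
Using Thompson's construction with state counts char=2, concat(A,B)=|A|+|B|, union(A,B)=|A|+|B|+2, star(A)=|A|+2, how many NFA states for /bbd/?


Syntax tree has 3 char leaf(s), 0 union(s), 0 star(s)
chars contribute 3×2 = 6; each union adds +2; each star adds +2
Total: 6 + 0 + 0 = 6 states


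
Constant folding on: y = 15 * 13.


15 * 13 = 195 at compile time
Optimized: y = 195


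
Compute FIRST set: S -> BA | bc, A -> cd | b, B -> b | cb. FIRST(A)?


Per alternative of A: FIRST(cd) = {c}; FIRST(b) = {b}
FIRST(A) = {b, c}


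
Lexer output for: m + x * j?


Scan left to right, longest-match per lexeme
Tokens: ID(m), OP(+), ID(x), OP(*), ID(j)


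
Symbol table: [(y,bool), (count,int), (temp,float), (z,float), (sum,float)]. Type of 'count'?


Lookup 'count' → type int


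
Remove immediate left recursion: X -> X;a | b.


Left-recursive alternatives: X;a; non-recursive: b
Introduce X': X -> bX', X' -> ;aX' | ε


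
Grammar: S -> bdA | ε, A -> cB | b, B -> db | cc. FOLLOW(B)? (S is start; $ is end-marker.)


$ ∈ FOLLOW(S). For each A -> αBβ: add FIRST(β)\{ε} to FOLLOW(B); if β nullable, add FOLLOW(A).
FOLLOW(B) = {$}


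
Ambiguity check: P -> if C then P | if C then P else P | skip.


dangling else: 'if C then if C then skip else skip' parses two ways
Ambiguous


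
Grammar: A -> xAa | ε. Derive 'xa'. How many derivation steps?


Derivation: A => xAa => xa
Steps: 2


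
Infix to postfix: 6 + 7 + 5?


Left to right (same or higher precedence on left)
Postfix: 6 7 + 5 +


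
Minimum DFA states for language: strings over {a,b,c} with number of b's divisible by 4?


Track (count of b) mod 4: states 0..3, accept at 0
Minimal DFA: 4 states


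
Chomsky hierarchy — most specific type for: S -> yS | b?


Right-linear: every RHS is a terminal or a terminal followed by one nonterminal
Classification: Type 3 (Regular)


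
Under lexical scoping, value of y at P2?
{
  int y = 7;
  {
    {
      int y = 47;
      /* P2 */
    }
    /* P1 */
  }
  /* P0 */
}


y declared in the same block as P2
y = 47


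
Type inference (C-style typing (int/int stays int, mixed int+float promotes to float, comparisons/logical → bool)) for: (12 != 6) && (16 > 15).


Operand types: bool && bool
Rule: logical operators take bool operands and yield bool
Result type: bool


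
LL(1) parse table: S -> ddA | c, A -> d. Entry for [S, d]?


For [S, d]: 'd' ∈ FIRST(ddA)
Entry: S -> ddA


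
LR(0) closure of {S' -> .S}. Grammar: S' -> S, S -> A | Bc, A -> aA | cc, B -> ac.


Start: S' -> .S
For each item with dot before a nonterminal B, add B -> .γ for every B-production
Closure: [S' -> .S, S -> .A, S -> .Bc, A -> .aA, A -> .cc, B -> .ac]
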